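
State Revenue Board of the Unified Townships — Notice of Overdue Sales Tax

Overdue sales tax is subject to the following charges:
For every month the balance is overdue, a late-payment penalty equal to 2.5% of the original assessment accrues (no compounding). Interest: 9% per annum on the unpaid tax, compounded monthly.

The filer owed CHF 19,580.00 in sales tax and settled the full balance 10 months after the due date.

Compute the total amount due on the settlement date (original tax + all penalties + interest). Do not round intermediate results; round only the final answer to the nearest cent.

Late-payment penalty: 10 × 2.5% × CHF 19,580.00 = CHF 4,895.00
Interest (9%/yr ÷ 12 = 0.75%/month): CHF 19,580.00 × ((1 + 0.0075)^10 − 1) = CHF 1,519.0662…
Total = CHF 19,580.00 + CHF 4,895.0000 + CHF 1,519.0662… = CHF 25,994.07

CHF 25,994.07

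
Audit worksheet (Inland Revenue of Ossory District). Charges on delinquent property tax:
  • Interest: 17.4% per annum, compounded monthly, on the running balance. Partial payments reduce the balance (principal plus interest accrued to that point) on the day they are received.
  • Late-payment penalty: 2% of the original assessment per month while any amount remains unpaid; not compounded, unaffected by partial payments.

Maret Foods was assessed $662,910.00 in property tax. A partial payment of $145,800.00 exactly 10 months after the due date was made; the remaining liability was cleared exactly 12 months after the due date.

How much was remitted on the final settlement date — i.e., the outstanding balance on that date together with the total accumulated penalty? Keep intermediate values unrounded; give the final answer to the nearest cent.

$796,954.22

Monthly rate = 17.4% ÷ 12 = 1.45%
Balance at month 10: $662,910.0000 × (1 + 0.0145)^10 = $765,552.6851…
After $145,800.00 payment: $765,552.6851… − $145,800.00 = $619,752.6851…
Balance at month 12: $619,752.6851… × (1 + 0.0145)^2 = $637,855.8160…
Penalty: 12 × 2% × $662,910.00 = $159,098.40
Final settlement = outstanding balance + penalty = $637,855.8160… + $159,098.40 = $796,954.22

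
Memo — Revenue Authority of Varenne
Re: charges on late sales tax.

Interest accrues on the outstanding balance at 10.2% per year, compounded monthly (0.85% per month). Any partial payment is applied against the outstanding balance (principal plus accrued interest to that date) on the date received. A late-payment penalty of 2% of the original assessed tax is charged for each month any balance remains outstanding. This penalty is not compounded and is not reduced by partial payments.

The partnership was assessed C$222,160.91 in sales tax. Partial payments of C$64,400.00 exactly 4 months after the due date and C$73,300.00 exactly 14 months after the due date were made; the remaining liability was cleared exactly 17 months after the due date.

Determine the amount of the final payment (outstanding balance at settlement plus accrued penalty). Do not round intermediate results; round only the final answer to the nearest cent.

Balance at month 4: C$222,160.9100 × (1 + 0.0085)^4 = C$229,811.2346…
After C$64,400.00 payment: C$229,811.2346… − C$64,400.00 = C$165,411.2346…
Balance at month 14: C$165,411.2346… × (1 + 0.0085)^10 = C$180,021.3560…
After C$73,300.00 payment: C$180,021.3560… − C$73,300.00 = C$106,721.3560…
Balance at month 17: C$106,721.3560… × (1 + 0.0085)^3 = C$109,465.9480…
Penalty: 17 × 2% × C$222,160.91 = C$75,534.71…
Final settlement = outstanding balance + penalty = C$109,465.9480… + C$75,534.71… = C$185,000.66

C$185,000.66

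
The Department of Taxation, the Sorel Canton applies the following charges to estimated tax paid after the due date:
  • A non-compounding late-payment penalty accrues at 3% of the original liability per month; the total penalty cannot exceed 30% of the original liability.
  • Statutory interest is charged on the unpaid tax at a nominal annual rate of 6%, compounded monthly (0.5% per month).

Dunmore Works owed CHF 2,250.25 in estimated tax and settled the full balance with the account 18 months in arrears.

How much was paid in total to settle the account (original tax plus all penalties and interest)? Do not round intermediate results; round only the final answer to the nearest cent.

Penalty (uncapped): 18 × 3% × CHF 2,250.25 = CHF 1,215.14…; cap = 30% × CHF 2,250.25 = CHF 675.08… → penalty = CHF 675.08…
Interest: CHF 2,250.25 × ((1 + 0.005)^18 − 1) = CHF 2,250.25 × 0.0939289… = CHF 211.3636…
Total = CHF 2,250.25 + CHF 675.0750 + CHF 211.3636… = CHF 3,136.69

CHF 3,136.69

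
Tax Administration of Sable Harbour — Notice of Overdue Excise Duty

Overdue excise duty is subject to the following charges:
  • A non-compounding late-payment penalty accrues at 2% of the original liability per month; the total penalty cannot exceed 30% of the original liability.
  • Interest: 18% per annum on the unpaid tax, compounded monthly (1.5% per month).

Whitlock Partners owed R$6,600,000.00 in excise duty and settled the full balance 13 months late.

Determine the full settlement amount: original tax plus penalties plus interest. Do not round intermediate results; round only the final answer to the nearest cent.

Penalty: 13 × 2% × R$6,600,000.00 = R$1,716,000.00 (below the 30% cap of R$1,980,000.00)
Interest: R$6,600,000.00 × ((1 + 0.015)^13 − 1) = R$6,600,000.00 × 0.2135524… = R$1,409,446.1306…
Total = R$6,600,000.00 + R$1,716,000.0000 + R$1,409,446.1306… = R$9,725,446.13

R$9,725,446.13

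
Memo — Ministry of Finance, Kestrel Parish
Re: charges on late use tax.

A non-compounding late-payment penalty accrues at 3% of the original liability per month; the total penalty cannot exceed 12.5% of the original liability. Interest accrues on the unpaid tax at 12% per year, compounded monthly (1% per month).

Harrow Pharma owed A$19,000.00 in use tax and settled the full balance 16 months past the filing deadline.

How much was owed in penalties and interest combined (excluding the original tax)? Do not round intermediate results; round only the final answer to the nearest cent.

Penalty (uncapped): 16 × 3% × A$19,000.00 = A$9,120.00; cap = 12.5% × A$19,000.00 = A$2,375.00 → penalty = A$2,375.00
Interest: A$19,000.00 × ((1 + 0.01)^16 − 1) = A$19,000.00 × 0.1725786… = A$3,278.9943…
Penalties + interest = A$2,375.0000 + A$3,278.9943… = A$5,653.99

A$5,653.99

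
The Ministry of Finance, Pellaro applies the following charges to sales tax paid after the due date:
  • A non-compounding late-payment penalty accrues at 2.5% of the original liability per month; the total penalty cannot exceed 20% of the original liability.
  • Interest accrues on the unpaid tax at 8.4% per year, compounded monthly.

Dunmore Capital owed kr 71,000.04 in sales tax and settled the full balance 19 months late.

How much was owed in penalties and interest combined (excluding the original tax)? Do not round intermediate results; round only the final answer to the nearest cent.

kr 24,262.20

Penalty (uncapped): 19 × 2.5% × kr 71,000.04 = kr 33,725.02…; cap = 20% × kr 71,000.04 = kr 14,200.01… → penalty = kr 14,200.01…
Interest (8.4%/yr ÷ 12 = 0.7%/month): kr 71,000.04 × ((1 + 0.007)^19 − 1) = kr 10,062.1876…
Penalties + interest = kr 14,200.0080 + kr 10,062.1876… = kr 24,262.20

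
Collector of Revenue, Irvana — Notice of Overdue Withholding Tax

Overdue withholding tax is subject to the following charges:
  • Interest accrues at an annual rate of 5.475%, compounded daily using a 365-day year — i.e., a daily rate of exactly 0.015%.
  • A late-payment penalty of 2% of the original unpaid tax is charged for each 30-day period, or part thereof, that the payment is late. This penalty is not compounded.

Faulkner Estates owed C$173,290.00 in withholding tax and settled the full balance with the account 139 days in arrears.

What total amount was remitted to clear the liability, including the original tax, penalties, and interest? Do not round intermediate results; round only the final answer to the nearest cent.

Penalty periods: ⌈139/30⌉ = 5; penalty = 5 × 2% × C$173,290.00 = C$17,329.00
Interest: C$173,290.00 × ((1 + 0.00015)^139 − 1) = C$173,290.00 × 0.02106728… = C$3,650.7495…
Total = C$173,290.00 + C$17,329.0000 + C$3,650.7495… = C$194,269.75

C$194,269.75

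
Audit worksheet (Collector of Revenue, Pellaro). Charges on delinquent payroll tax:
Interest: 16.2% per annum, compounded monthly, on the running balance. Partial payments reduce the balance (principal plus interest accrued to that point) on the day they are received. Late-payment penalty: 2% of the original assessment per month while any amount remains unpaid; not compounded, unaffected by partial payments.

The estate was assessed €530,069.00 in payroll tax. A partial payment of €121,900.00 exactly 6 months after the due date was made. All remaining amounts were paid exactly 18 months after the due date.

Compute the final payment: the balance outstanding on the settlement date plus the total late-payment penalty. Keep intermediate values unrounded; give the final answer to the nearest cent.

Monthly rate = 16.2% ÷ 12 = 1.35%
Balance at month 6: €530,069.0000 × (1 + 0.0135)^6 = €574,480.0140…
After €121,900.00 payment: €574,480.0140… − €121,900.00 = €452,580.0140…
Balance at month 18: €452,580.0140… × (1 + 0.0135)^12 = €531,594.4130…
Penalty: 18 × 2% × €530,069.00 = €190,824.84
Final settlement = outstanding balance + penalty = €531,594.4130… + €190,824.84 = €722,419.25

€722,419.25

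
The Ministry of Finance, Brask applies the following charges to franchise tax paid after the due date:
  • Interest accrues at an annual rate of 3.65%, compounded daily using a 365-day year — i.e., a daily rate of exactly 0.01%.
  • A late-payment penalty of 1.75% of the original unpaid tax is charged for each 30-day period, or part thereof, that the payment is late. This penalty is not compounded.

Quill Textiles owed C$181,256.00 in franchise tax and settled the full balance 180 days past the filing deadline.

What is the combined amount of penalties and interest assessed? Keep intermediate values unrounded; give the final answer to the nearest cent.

C$22,323.86

Penalty periods: ⌈180/30⌉ = 6; penalty = 6 × 1.75% × C$181,256.00 = C$19,031.88
Interest: C$181,256.00 × ((1 + 0.0001)^180 − 1) = C$181,256.00 × 0.01816206… = C$3,291.9824…
Penalties + interest = C$19,031.8800 + C$3,291.9824… = C$22,323.86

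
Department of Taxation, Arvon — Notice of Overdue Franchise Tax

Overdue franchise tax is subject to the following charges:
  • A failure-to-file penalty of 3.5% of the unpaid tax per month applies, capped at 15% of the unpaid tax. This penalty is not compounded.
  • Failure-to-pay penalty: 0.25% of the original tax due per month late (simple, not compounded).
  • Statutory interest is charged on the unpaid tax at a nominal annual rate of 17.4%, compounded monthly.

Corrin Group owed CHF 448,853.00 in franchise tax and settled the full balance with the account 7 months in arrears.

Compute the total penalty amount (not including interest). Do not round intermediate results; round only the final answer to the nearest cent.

Failure-to-file: 7 × 3.5% × CHF 448,853.00 = CHF 109,968.99…, capped at 15% × CHF 448,853.00 = CHF 67,327.95
Failure-to-pay penalty: 7 × 0.25% × CHF 448,853.00 = CHF 7,854.93…
Total penalty = CHF 67,327.95 + CHF 7,854.93… = CHF 75,182.88

CHF 75,182.88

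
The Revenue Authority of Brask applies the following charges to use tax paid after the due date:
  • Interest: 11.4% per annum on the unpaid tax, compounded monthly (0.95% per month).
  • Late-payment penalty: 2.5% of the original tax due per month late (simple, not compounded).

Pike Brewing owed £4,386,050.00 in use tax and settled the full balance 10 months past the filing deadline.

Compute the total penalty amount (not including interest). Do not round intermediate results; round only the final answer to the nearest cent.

Late-payment penalty: 10 × 2.5% × £4,386,050.00 = £1,096,512.50

£1,096,512.50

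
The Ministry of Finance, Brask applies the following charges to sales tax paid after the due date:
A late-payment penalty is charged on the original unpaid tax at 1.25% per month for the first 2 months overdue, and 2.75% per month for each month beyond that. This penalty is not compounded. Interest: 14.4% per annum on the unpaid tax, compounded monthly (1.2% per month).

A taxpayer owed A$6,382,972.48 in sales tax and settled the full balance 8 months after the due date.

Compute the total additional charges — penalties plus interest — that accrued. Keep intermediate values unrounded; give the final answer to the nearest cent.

A$1,851,893.30

Penalty, months 1–2: 2 × 1.25% × A$6,382,972.48 = A$159,574.31…
Penalty, months 3–8: 6 × 2.75% × A$6,382,972.48 = A$1,053,190.46…
Interest: A$6,382,972.48 × ((1 + 0.012)^8 − 1) = A$6,382,972.48 × 0.1001302… = A$639,128.5251…
Penalties + interest = A$1,212,764.7712 + A$639,128.5251… = A$1,851,893.30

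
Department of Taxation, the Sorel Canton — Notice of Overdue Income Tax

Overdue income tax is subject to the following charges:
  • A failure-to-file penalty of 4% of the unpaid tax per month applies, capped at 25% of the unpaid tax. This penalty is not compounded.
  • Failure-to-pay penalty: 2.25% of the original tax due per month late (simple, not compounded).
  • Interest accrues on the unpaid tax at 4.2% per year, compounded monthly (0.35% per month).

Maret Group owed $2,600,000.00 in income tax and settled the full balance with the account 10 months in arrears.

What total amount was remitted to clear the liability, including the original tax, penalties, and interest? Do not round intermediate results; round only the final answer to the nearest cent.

$3,927,446.71

Failure-to-file: 10 × 4% × $2,600,000.00 = $1,040,000.00, capped at 25% × $2,600,000.00 = $650,000.00
Failure-to-pay penalty: 10 × 2.25% × $2,600,000.00 = $585,000.00
Interest: $2,600,000.00 × ((1 + 0.0035)^10 − 1) = $2,600,000.00 × 0.0355564… = $92,446.7093…
Total = $2,600,000.00 + $1,235,000.0000 + $92,446.7093… = $3,927,446.71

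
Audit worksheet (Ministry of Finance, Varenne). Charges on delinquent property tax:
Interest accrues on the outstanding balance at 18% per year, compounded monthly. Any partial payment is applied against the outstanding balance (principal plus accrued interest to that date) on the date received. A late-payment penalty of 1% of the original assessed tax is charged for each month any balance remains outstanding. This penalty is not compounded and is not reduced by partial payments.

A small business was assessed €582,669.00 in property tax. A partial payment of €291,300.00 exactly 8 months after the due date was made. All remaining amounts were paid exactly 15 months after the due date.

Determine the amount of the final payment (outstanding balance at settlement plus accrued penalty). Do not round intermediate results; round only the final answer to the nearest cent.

€492,573.99

Monthly rate = 18% ÷ 12 = 1.5%
Balance at month 8: €582,669.0000 × (1 + 0.015)^8 = €656,372.3089…
After €291,300.00 payment: €656,372.3089… − €291,300.00 = €365,072.3089…
Balance at month 15: €365,072.3089… × (1 + 0.015)^7 = €405,173.6449…
Penalty: 15 × 1% × €582,669.00 = €87,400.35
Final settlement = outstanding balance + penalty = €405,173.6449… + €87,400.35 = €492,573.99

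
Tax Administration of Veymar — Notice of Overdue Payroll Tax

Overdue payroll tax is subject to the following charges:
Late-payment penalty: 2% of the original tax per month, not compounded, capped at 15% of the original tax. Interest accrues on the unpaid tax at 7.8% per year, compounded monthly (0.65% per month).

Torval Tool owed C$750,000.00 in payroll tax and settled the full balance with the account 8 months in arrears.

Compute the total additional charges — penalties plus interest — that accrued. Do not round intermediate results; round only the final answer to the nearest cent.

C$152,398.88

Penalty (uncapped): 8 × 2% × C$750,000.00 = C$120,000.00; cap = 15% × C$750,000.00 = C$112,500.00 → penalty = C$112,500.00
Interest: C$750,000.00 × ((1 + 0.0065)^8 − 1) = C$750,000.00 × 0.0531985… = C$39,898.8785…
Penalties + interest = C$112,500.0000 + C$39,898.8785… = C$152,398.88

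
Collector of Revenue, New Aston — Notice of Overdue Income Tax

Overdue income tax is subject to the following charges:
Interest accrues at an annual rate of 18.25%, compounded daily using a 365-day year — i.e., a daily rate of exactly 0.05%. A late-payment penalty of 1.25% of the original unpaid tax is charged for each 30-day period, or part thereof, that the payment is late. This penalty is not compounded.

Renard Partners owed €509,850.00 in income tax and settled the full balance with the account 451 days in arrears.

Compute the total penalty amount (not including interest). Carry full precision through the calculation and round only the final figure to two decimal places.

Penalty periods: ⌈451/30⌉ = 16; penalty = 16 × 1.25% × €509,850.00 = €101,970.00

€101,970.00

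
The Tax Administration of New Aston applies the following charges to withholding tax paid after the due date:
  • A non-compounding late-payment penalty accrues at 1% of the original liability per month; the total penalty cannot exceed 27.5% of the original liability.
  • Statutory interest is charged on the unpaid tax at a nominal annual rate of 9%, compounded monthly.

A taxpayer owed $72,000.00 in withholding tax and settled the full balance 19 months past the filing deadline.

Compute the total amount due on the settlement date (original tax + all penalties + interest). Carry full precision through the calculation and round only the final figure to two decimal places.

$96,662.89

Penalty: 19 × 1% × $72,000.00 = $13,680.00 (below the 27.5% cap of $19,800.00)
Interest (9%/yr ÷ 12 = 0.75%/month): $72,000.00 × ((1 + 0.0075)^19 − 1) = $10,982.8866…
Total = $72,000.00 + $13,680.0000 + $10,982.8866… = $96,662.89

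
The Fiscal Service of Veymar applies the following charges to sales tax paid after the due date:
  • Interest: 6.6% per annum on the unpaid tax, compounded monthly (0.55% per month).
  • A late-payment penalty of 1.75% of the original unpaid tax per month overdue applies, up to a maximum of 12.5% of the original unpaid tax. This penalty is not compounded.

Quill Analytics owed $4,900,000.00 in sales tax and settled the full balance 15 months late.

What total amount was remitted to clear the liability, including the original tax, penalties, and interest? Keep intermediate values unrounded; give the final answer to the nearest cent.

Penalty (uncapped): 15 × 1.75% × $4,900,000.00 = $1,286,250.00; cap = 12.5% × $4,900,000.00 = $612,500.00 → penalty = $612,500.00
Interest: $4,900,000.00 × ((1 + 0.0055)^15 − 1) = $4,900,000.00 × 0.0857532… = $420,190.7532…
Total = $4,900,000.00 + $612,500.0000 + $420,190.7532… = $5,932,690.75

$5,932,690.75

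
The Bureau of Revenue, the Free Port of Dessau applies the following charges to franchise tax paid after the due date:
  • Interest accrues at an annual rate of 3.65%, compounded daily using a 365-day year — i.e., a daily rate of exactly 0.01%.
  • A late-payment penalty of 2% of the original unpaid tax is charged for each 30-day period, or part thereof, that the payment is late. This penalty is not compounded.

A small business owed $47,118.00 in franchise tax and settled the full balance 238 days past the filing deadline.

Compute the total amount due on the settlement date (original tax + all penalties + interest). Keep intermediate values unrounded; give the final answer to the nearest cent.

Penalty periods: ⌈238/30⌉ = 8; penalty = 8 × 2% × $47,118.00 = $7,538.88
Interest: $47,118.00 × ((1 + 0.0001)^238 − 1) = $47,118.00 × 0.02408426… = $1,134.8022…
Total = $47,118.00 + $7,538.8800 + $1,134.8022… = $55,791.68

$55,791.68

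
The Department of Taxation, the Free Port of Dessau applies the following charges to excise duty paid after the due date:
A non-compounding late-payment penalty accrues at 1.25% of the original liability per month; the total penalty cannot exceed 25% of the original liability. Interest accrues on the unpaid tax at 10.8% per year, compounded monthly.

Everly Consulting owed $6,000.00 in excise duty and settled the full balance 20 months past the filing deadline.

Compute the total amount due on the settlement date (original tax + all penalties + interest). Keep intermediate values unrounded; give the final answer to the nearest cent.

$8,677.52

Penalty (uncapped): 20 × 1.25% × $6,000.00 = $1,500.00; cap = 25% × $6,000.00 = $1,500.00 → penalty = $1,500.00
Interest (10.8%/yr ÷ 12 = 0.9%/month): $6,000.00 × ((1 + 0.009)^20 − 1) = $1,177.5227…
Total = $6,000.00 + $1,500.0000 + $1,177.5227… = $8,677.52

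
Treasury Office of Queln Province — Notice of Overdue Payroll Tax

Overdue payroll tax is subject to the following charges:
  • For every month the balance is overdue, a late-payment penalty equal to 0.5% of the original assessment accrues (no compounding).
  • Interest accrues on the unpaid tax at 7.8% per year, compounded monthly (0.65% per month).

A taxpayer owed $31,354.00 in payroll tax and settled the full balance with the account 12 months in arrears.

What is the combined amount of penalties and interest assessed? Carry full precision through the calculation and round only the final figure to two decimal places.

$4,416.20

Late-payment penalty: 12 × 0.5% × $31,354.00 = $1,881.24
Interest: $31,354.00 × ((1 + 0.0065)^12 − 1) = $31,354.00 × 0.0808498… = $2,534.9650…
Penalties + interest = $1,881.2400 + $2,534.9650… = $4,416.20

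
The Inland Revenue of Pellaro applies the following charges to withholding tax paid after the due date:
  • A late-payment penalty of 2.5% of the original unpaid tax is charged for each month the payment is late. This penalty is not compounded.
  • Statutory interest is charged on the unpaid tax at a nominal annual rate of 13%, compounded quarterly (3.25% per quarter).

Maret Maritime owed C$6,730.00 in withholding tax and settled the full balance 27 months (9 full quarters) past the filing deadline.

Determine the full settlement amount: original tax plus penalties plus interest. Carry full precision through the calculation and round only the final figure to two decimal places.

C$13,517.57

Late-payment penalty = 2.5% × C$6,730.00 × 27 mo = C$4,542.75
Interest: C$6,730.00 × ((1 + 0.0325)^9 − 1) = C$6,730.00 × 0.3335538… = C$2,244.8171…
Total = C$6,730.00 + C$4,542.7500 + C$2,244.8171… = C$13,517.57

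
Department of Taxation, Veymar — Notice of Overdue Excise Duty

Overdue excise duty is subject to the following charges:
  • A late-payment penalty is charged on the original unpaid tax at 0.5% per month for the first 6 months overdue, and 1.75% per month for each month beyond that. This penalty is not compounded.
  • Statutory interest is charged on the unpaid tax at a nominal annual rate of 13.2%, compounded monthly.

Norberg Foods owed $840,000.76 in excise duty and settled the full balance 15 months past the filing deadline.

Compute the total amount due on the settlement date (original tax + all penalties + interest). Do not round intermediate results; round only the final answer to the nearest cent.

Penalty, months 1–6: 6 × 0.5% × $840,000.76 = $25,200.02…
Penalty, months 7–15: 9 × 1.75% × $840,000.76 = $132,300.12…
Interest (13.2%/yr ÷ 12 = 1.1%/month): $840,000.76 × ((1 + 0.011)^15 − 1) = $149,798.2449…
Total = $840,000.76 + $157,500.1425 + $149,798.2449… = $1,147,299.15

$1,147,299.15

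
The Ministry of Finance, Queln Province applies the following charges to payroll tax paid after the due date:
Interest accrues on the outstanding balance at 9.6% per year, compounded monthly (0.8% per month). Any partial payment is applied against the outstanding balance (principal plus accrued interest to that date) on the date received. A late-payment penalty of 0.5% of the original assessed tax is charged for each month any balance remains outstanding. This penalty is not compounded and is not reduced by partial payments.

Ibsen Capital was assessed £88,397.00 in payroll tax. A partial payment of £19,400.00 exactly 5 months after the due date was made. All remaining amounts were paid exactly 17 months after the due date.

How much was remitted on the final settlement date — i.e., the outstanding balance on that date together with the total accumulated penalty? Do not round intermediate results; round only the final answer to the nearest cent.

£87,387.23

Balance at month 5: £88,397.0000 × (1 + 0.008)^5 = £91,989.9085…
After £19,400.00 payment: £91,989.9085… − £19,400.00 = £72,589.9085…
Balance at month 17: £72,589.9085… × (1 + 0.008)^12 = £79,873.4851…
Penalty: 17 × 0.5% × £88,397.00 = £7,513.75…
Final settlement = outstanding balance + penalty = £79,873.4851… + £7,513.75… = £87,387.23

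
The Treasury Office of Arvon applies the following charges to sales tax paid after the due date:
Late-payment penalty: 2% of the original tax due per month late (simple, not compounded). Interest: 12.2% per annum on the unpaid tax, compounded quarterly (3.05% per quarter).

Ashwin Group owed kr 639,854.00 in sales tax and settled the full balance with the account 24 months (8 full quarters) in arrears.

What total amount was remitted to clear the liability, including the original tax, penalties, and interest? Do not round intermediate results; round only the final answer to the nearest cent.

kr 1,120,830.94

Late-payment penalty: 24 × 2% × kr 639,854.00 = kr 307,129.92
Interest: kr 639,854.00 × ((1 + 0.0305)^8 − 1) = kr 639,854.00 × 0.2716979… = kr 173,847.0158…
Total = kr 639,854.00 + kr 307,129.9200 + kr 173,847.0158… = kr 1,120,830.94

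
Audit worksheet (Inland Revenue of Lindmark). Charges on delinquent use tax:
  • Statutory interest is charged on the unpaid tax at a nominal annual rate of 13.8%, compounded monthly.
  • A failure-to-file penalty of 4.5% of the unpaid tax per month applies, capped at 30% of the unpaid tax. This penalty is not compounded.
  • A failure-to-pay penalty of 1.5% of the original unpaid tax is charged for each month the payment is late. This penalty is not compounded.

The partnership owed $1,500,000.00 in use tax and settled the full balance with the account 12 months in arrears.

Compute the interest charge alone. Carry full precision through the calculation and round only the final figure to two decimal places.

$220,607.87

Interest (13.8%/yr ÷ 12 = 1.15%/month): $1,500,000.00 × ((1 + 0.0115)^12 − 1) = $220,607.8673…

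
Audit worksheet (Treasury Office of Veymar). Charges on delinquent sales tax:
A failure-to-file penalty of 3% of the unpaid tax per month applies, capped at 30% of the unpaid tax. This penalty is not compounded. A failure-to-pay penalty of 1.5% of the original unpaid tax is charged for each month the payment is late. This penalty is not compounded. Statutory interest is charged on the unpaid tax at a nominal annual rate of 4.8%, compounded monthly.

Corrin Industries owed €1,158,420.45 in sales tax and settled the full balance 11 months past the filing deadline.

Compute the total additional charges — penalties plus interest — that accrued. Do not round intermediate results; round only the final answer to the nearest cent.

€590,667.75

Failure-to-file: 11 × 3% × €1,158,420.45 = €382,278.75…, capped at 30% × €1,158,420.45 = €347,526.14…
Failure-to-pay penalty: 11 × 1.5% × €1,158,420.45 = €191,139.37…
Interest (4.8%/yr ÷ 12 = 0.4%/month): €1,158,420.45 × ((1 + 0.004)^11 − 1) = €52,002.2411…
Penalties + interest = €538,665.5093… + €52,002.2411… = €590,667.75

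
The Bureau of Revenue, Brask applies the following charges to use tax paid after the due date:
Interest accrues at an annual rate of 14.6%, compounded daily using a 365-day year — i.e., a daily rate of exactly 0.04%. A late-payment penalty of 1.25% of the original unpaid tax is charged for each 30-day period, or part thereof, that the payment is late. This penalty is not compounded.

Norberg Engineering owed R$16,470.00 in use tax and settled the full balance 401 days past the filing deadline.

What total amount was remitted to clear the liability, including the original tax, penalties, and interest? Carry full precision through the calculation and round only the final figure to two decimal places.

Penalty periods: ⌈401/30⌉ = 14; penalty = 14 × 1.25% × R$16,470.00 = R$2,882.25
Interest: R$16,470.00 × ((1 + 0.0004)^401 − 1) = R$16,470.00 × 0.17394272… = R$2,864.8366…
Total = R$16,470.00 + R$2,882.2500 + R$2,864.8366… = R$22,217.09

R$22,217.09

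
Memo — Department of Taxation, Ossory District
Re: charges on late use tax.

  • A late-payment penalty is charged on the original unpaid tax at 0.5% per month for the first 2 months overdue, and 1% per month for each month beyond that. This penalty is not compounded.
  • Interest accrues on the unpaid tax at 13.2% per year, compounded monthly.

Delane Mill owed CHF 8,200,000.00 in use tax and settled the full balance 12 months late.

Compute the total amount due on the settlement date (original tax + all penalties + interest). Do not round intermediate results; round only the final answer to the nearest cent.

Penalty, months 1–2: 2 × 0.5% × CHF 8,200,000.00 = CHF 82,000.00
Penalty, months 3–12: 10 × 1% × CHF 8,200,000.00 = CHF 820,000.00
Interest (13.2%/yr ÷ 12 = 1.1%/month): CHF 8,200,000.00 × ((1 + 0.011)^12 − 1) = CHF 1,150,346.8113…
Total = CHF 8,200,000.00 + CHF 902,000.0000 + CHF 1,150,346.8113… = CHF 10,252,346.81

CHF 10,252,346.81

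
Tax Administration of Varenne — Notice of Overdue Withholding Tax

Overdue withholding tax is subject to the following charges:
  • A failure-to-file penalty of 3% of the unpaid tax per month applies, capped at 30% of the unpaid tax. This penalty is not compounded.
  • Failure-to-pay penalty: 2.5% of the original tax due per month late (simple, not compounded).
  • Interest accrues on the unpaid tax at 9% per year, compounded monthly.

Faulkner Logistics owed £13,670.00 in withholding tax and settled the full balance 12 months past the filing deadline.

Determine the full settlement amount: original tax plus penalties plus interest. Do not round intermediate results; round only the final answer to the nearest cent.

Failure-to-file: 12 × 3% × £13,670.00 = £4,921.20, capped at 30% × £13,670.00 = £4,101.00
Failure-to-pay penalty = 2.5% × £13,670.00 × 12 mo = £4,101.00
Interest (9%/yr ÷ 12 = 0.75%/month): £13,670.00 × ((1 + 0.0075)^12 − 1) = £1,282.3403…
Total = £13,670.00 + £8,202.0000 + £1,282.3403… = £23,154.34

£23,154.34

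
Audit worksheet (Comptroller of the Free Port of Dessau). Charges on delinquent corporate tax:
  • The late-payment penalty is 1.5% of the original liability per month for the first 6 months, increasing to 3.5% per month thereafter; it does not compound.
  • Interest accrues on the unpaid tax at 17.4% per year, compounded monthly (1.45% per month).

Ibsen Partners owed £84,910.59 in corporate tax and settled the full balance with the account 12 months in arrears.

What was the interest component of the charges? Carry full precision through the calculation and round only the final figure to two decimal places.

Interest: £84,910.59 × ((1 + 0.0145)^12 − 1) = £84,910.59 × 0.1885696… = £16,011.5556…

£16,011.56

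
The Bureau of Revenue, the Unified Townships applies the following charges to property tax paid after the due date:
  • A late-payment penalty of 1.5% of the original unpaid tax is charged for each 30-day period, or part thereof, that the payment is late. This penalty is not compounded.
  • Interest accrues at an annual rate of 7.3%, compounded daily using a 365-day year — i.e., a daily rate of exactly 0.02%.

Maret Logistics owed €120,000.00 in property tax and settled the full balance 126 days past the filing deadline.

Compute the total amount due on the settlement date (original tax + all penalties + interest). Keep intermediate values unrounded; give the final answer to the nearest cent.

Penalty periods: ⌈126/30⌉ = 5; penalty = 5 × 1.5% × €120,000.00 = €9,000.00
Interest: €120,000.00 × ((1 + 0.0002)^126 − 1) = €120,000.00 × 0.02551762… = €3,062.1144…
Total = €120,000.00 + €9,000.0000 + €3,062.1144… = €132,062.11

€132,062.11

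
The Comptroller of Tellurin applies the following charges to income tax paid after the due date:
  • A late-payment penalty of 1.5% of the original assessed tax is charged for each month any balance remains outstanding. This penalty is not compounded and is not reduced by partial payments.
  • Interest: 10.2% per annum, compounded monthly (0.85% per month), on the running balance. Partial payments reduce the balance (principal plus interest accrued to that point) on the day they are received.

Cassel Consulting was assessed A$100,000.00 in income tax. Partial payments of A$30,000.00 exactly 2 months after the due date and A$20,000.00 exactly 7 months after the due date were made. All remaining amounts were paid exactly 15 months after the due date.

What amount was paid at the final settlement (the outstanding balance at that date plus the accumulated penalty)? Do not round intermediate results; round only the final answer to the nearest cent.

A$81,146.69

Balance at month 2: A$100,000.0000 × (1 + 0.0085)^2 = A$101,707.2250
After A$30,000.00 payment: A$101,707.2250 − A$30,000.00 = A$71,707.2250
Balance at month 7: A$71,707.2250 × (1 + 0.0085)^5 = A$74,807.0328…
After A$20,000.00 payment: A$74,807.0328… − A$20,000.00 = A$54,807.0328…
Balance at month 15: A$54,807.0328… × (1 + 0.0085)^8 = A$58,646.6907…
Penalty: 15 × 1.5% × A$100,000.00 = A$22,500.00
Final settlement = outstanding balance + penalty = A$58,646.6907… + A$22,500.00 = A$81,146.69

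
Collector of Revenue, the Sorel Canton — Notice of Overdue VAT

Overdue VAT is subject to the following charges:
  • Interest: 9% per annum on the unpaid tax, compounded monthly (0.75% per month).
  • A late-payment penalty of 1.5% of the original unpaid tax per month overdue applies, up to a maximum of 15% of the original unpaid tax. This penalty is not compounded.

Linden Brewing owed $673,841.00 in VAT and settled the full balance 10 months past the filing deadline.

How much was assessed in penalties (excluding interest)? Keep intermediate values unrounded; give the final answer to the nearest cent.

Penalty (uncapped): 10 × 1.5% × $673,841.00 = $101,076.15; cap = 15% × $673,841.00 = $101,076.15 → penalty = $101,076.15

$101,076.15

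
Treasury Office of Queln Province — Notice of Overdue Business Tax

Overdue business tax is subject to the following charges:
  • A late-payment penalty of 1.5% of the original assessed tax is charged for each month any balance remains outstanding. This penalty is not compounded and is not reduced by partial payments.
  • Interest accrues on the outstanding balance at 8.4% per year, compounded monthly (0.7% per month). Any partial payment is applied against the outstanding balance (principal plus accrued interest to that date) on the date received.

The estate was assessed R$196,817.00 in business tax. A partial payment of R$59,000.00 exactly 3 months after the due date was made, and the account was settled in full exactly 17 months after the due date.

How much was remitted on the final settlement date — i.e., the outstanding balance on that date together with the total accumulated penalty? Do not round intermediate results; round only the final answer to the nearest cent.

Balance at month 3: R$196,817.0000 × (1 + 0.007)^3 = R$200,979.1566…
After R$59,000.00 payment: R$200,979.1566… − R$59,000.00 = R$141,979.1566…
Balance at month 17: R$141,979.1566… × (1 + 0.007)^14 = R$156,544.2715…
Penalty: 17 × 1.5% × R$196,817.00 = R$50,188.34…
Final settlement = outstanding balance + penalty = R$156,544.2715… + R$50,188.34… = R$206,732.61

R$206,732.61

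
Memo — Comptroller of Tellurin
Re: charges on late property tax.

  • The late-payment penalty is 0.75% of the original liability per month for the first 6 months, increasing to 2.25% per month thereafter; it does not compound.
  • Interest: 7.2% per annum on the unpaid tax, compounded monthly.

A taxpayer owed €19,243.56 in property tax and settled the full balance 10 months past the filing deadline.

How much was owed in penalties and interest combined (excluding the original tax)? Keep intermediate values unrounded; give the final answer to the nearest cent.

Penalty, months 1–6: 6 × 0.75% × €19,243.56 = €865.96…
Penalty, months 7–10: 4 × 2.25% × €19,243.56 = €1,731.92…
Interest (7.2%/yr ÷ 12 = 0.6%/month): €19,243.56 × ((1 + 0.006)^10 − 1) = €1,186.2922…
Penalties + interest = €2,597.8806 + €1,186.2922… = €3,784.17

€3,784.17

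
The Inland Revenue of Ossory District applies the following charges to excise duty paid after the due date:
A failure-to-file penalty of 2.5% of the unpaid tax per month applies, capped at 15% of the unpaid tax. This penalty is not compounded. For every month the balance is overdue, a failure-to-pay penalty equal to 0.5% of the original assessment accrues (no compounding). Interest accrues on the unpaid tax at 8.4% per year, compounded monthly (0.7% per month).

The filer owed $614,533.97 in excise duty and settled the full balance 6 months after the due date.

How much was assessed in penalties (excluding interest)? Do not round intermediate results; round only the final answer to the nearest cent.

Failure-to-file: 6 × 2.5% × $614,533.97 = $92,180.10…, capped at 15% × $614,533.97 = $92,180.10…
Failure-to-pay penalty: 6 × 0.5% × $614,533.97 = $18,436.02…
Total penalty = $92,180.10… + $18,436.02… = $110,616.11

$110,616.11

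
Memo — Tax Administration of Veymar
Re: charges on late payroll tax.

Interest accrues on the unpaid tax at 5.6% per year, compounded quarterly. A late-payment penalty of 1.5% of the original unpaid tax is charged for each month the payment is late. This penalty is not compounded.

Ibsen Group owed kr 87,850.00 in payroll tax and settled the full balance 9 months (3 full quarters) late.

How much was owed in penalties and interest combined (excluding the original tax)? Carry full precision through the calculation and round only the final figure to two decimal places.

Late-payment penalty = 1.5% × kr 87,850.00 × 9 mo = kr 11,859.75
Interest (5.6%/yr ÷ 4 = 1.4%/quarter): kr 87,850.00 × ((1 + 0.014)^3 − 1) = kr 3,741.5969…
Penalties + interest = kr 11,859.7500 + kr 3,741.5969… = kr 15,601.35

kr 15,601.35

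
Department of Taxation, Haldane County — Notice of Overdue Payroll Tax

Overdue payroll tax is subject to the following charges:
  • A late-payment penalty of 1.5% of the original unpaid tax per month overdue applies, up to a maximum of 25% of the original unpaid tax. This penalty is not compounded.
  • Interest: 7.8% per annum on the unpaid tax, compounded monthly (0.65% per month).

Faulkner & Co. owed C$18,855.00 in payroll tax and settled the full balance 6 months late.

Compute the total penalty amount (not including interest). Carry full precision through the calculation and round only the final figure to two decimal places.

Penalty: 6 × 1.5% × C$18,855.00 = C$1,696.95 (below the 25% cap of C$4,713.75)

C$1,696.95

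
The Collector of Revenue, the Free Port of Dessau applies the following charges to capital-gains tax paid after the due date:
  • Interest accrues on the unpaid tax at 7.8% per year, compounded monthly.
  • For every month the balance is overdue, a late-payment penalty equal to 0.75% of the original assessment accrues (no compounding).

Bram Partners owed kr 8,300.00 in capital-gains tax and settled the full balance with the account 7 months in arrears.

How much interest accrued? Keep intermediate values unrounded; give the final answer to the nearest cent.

kr 385.09

Interest (7.8%/yr ÷ 12 = 0.65%/month): kr 8,300.00 × ((1 + 0.0065)^7 − 1) = kr 385.0945…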